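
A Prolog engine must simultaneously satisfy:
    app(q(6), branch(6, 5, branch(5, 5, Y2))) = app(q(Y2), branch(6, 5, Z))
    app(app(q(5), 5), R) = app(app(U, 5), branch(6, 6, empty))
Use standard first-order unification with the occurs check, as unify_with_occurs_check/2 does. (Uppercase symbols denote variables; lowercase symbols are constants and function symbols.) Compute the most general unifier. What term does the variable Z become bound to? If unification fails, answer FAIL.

Decompose app/2: q(6) = q(Y2),  branch(6, 5, branch(5, 5, Y2)) = branch(6, 5, Z).
Decompose q/1: 6 = Y2.
Bind Y2 := 6; substituting into the one remaining equation that mentions Y2 gives: branch(6, 5, branch(5, 5, 6)) = branch(6, 5, Z).
Decompose branch/3: 6 = 6,  5 = 5,  branch(5, 5, 6) = Z.
Delete trivial equation 6 = 6.
Delete trivial equation 5 = 5.
Bind Z := branch(5, 5, 6); no other remaining equation mentions Z.
Decompose app/2: app(q(5), 5) = app(U, 5),  R = branch(6, 6, empty).
Decompose app/2: q(5) = U,  5 = 5.
Bind U := q(5); no other remaining equation mentions U.
Delete trivial equation 5 = 5.
Bind R := branch(6, 6, empty).
MGU = { Y2 = 6, Z = branch(5, 5, 6), U = q(5), R = branch(6, 6, empty) }, so Z = branch(5, 5, 6).

branch(5, 5, 6)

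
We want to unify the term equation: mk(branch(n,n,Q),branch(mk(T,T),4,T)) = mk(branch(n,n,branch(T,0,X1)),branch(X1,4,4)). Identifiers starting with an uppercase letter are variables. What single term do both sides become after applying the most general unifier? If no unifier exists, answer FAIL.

Decompose mk/2: branch(n,n,Q) = branch(n,n,branch(T,0,X1)),  branch(mk(T,T),4,T) = branch(X1,4,4).
Decompose branch/3: n = n,  n = n,  Q = branch(T,0,X1).
Delete trivial equation n = n.
Delete trivial equation n = n.
Bind Q := branch(T,0,X1); no other remaining equation mentions Q.
Decompose branch/3: mk(T,T) = X1,  4 = 4,  T = 4.
Bind X1 := mk(T,T); no other remaining equation mentions X1. Substituting into the earlier binding gives Q := branch(T,0,mk(T,T)).
Delete trivial equation 4 = 4.
Bind T := 4. Substituting into the earlier bindings gives Q := branch(4,0,mk(4,4)), X1 := mk(4,4).
Applying the MGU to either side gives mk(branch(n,n,branch(4,0,mk(4,4))),branch(mk(4,4),4,4)).

mk(branch(n,n,branch(4,0,mk(4,4))),branch(mk(4,4),4,4))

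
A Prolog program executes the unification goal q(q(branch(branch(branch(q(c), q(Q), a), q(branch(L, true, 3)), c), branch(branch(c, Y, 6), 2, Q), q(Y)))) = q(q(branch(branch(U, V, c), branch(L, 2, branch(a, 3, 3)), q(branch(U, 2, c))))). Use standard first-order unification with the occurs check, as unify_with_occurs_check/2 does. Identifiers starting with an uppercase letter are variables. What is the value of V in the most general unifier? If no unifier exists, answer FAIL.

q(branch(branch(c, branch(branch(q(c), q(branch(a, 3, 3)), a), 2, c), 6), true, 3))

Decompose q/1: q(branch(branch(branch(q(c), q(Q), a), q(branch(L, true, 3)), c), branch(branch(c, Y, 6), 2, Q), q(Y))) = q(branch(branch(U, V, c), branch(L, 2, branch(a, 3, 3)), q(branch(U, 2, c)))).
Decompose q/1: branch(branch(branch(q(c), q(Q), a), q(branch(L, true, 3)), c), branch(branch(c, Y, 6), 2, Q), q(Y)) = branch(branch(U, V, c), branch(L, 2, branch(a, 3, 3)), q(branch(U, 2, c))).
Decompose branch/3: branch(branch(q(c), q(Q), a), q(branch(L, true, 3)), c) = branch(U, V, c),  branch(branch(c, Y, 6), 2, Q) = branch(L, 2, branch(a, 3, 3)),  q(Y) = q(branch(U, 2, c)).
Decompose branch/3: branch(q(c), q(Q), a) = U,  q(branch(L, true, 3)) = V,  c = c.
Bind U := branch(q(c), q(Q), a); substituting into the one remaining equation that mentions U gives: q(Y) = q(branch(branch(q(c), q(Q), a), 2, c)).
Bind V := q(branch(L, true, 3)); no other remaining equation mentions V.
Delete trivial equation c = c.
Decompose branch/3: branch(c, Y, 6) = L,  2 = 2,  Q = branch(a, 3, 3).
Bind L := branch(c, Y, 6); no other remaining equation mentions L. Substituting into the earlier binding gives V := q(branch(branch(c, Y, 6), true, 3)).
Delete trivial equation 2 = 2.
Bind Q := branch(a, 3, 3); substituting into the remaining equation gives: q(Y) = q(branch(branch(q(c), q(branch(a, 3, 3)), a), 2, c)). Substituting into the earlier binding gives U := branch(q(c), q(branch(a, 3, 3)), a).
Decompose q/1: Y = branch(branch(q(c), q(branch(a, 3, 3)), a), 2, c).
Bind Y := branch(branch(q(c), q(branch(a, 3, 3)), a), 2, c). Substituting into the earlier bindings gives V := q(branch(branch(c, branch(branch(q(c), q(branch(a, 3, 3)), a), 2, c), 6), true, 3)), L := branch(c, branch(branch(q(c), q(branch(a, 3, 3)), a), 2, c), 6).
MGU = { U = branch(q(c), q(branch(a, 3, 3)), a), V = q(branch(branch(c, branch(branch(q(c), q(branch(a, 3, 3)), a), 2, c), 6), true, 3)), L = branch(c, branch(branch(q(c), q(branch(a, 3, 3)), a), 2, c), 6), Q = branch(a, 3, 3), Y = branch(branch(q(c), q(branch(a, 3, 3)), a), 2, c) }, so V = q(branch(branch(c, branch(branch(q(c), q(branch(a, 3, 3)), a), 2, c), 6), true, 3)).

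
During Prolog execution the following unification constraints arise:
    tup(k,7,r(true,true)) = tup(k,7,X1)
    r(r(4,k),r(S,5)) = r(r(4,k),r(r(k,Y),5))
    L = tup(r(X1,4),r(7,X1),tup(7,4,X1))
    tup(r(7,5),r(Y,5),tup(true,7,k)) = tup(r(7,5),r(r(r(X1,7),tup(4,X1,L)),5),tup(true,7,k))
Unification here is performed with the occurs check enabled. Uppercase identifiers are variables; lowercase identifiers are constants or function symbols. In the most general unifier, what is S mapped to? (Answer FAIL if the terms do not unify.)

Decompose tup/3: k = k,  7 = 7,  r(true,true) = X1.
Delete trivial equation k = k.
Delete trivial equation 7 = 7.
Bind X1 := r(true,true); substituting into the 2 remaining equations that mention X1 gives: L = tup(r(r(true,true),4),r(7,r(true,true)),tup(7,4,r(true,true))),  tup(r(7,5),r(Y,5),tup(true,7,k)) = tup(r(7,5),r(r(r(r(true,true),7),tup(4,r(true,true),L)),5),tup(true,7,k)).
Decompose r/2: r(4,k) = r(4,k),  r(S,5) = r(r(k,Y),5).
Delete trivial equation r(4,k) = r(4,k).
Decompose r/2: S = r(k,Y),  5 = 5.
Bind S := r(k,Y); no other remaining equation mentions S.
Delete trivial equation 5 = 5.
Bind L := tup(r(r(true,true),4),r(7,r(true,true)),tup(7,4,r(true,true))); substituting into the remaining equation gives: tup(r(7,5),r(Y,5),tup(true,7,k)) = tup(r(7,5),r(r(r(r(true,true),7),tup(4,r(true,true),tup(r(r(true,true),4),r(7,r(true,true)),tup(7,4,r(true,true))))),5),tup(true,7,k)).
Decompose tup/3: r(7,5) = r(7,5),  r(Y,5) = r(r(r(r(true,true),7),tup(4,r(true,true),tup(r(r(true,true),4),r(7,r(true,true)),tup(7,4,r(true,true))))),5),  tup(true,7,k) = tup(true,7,k).
Delete trivial equation r(7,5) = r(7,5).
Decompose r/2: Y = r(r(r(true,true),7),tup(4,r(true,true),tup(r(r(true,true),4),r(7,r(true,true)),tup(7,4,r(true,true))))),  5 = 5.
Bind Y := r(r(r(true,true),7),tup(4,r(true,true),tup(r(r(true,true),4),r(7,r(true,true)),tup(7,4,r(true,true))))); no other remaining equation mentions Y. Substituting into the earlier binding gives S := r(k,r(r(r(true,true),7),tup(4,r(true,true),tup(r(r(true,true),4),r(7,r(true,true)),tup(7,4,r(true,true)))))).
Delete trivial equation 5 = 5.
Delete trivial equation tup(true,7,k) = tup(true,7,k).
MGU = { X1 ↦ r(true,true), S ↦ r(k,r(r(r(true,true),7),tup(4,r(true,true),tup(r(r(true,true),4),r(7,r(true,true)),tup(7,4,r(true,true)))))), L ↦ tup(r(r(true,true),4),r(7,r(true,true)),tup(7,4,r(true,true))), Y ↦ r(r(r(true,true),7),tup(4,r(true,true),tup(r(r(true,true),4),r(7,r(true,true)),tup(7,4,r(true,true))))) }, so S ↦ r(k,r(r(r(true,true),7),tup(4,r(true,true),tup(r(r(true,true),4),r(7,r(true,true)),tup(7,4,r(true,true)))))).

r(k,r(r(r(true,true),7),tup(4,r(true,true),tup(r(r(true,true),4),r(7,r(true,true)),tup(7,4,r(true,true))))))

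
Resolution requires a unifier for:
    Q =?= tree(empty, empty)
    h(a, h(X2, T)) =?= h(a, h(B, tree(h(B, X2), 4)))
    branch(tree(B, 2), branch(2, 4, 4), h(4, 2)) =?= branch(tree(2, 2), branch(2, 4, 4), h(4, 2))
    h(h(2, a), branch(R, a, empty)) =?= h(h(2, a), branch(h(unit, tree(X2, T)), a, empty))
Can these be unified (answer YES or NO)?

Bind Q := tree(empty, empty); no other remaining equation mentions Q.
Decompose h/2: a =?= a,  h(X2, T) =?= h(B, tree(h(B, X2), 4)).
Delete trivial equation a =?= a.
Decompose h/2: X2 =?= B,  T =?= tree(h(B, X2), 4).
Bind X2 := B; substituting into the 2 remaining equations that mention X2 gives: T =?= tree(h(B, B), 4),  h(h(2, a), branch(R, a, empty)) =?= h(h(2, a), branch(h(unit, tree(B, T)), a, empty)).
Bind T := tree(h(B, B), 4); substituting into the one remaining equation that mentions T gives: h(h(2, a), branch(R, a, empty)) =?= h(h(2, a), branch(h(unit, tree(B, tree(h(B, B), 4))), a, empty)).
Decompose branch/3: tree(B, 2) =?= tree(2, 2),  branch(2, 4, 4) =?= branch(2, 4, 4),  h(4, 2) =?= h(4, 2).
Decompose tree/2: B =?= 2,  2 =?= 2.
Bind B := 2; substituting into the one remaining equation that mentions B gives: h(h(2, a), branch(R, a, empty)) =?= h(h(2, a), branch(h(unit, tree(2, tree(h(2, 2), 4))), a, empty)). Substituting into the earlier bindings gives X2 := 2, T := tree(h(2, 2), 4).
Delete trivial equation 2 =?= 2.
Delete trivial equation branch(2, 4, 4) =?= branch(2, 4, 4).
Delete trivial equation h(4, 2) =?= h(4, 2).
Decompose h/2: h(2, a) =?= h(2, a),  branch(R, a, empty) =?= branch(h(unit, tree(2, tree(h(2, 2), 4))), a, empty).
Delete trivial equation h(2, a) =?= h(2, a).
Decompose branch/3: R =?= h(unit, tree(2, tree(h(2, 2), 4))),  a =?= a,  empty =?= empty.
Bind R := h(unit, tree(2, tree(h(2, 2), 4))); no other remaining equation mentions R.
Delete trivial equation a =?= a.
Delete trivial equation empty =?= empty.
No equations remain and no clash or occurs-check failure arose, so a unifier exists.

YES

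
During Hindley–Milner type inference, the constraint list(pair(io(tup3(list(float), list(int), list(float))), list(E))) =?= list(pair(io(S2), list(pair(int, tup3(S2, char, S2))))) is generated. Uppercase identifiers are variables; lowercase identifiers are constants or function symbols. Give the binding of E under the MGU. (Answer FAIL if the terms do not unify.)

Decompose list/1: pair(io(tup3(list(float), list(int), list(float))), list(E)) =?= pair(io(S2), list(pair(int, tup3(S2, char, S2)))).
Decompose pair/2: io(tup3(list(float), list(int), list(float))) =?= io(S2),  list(E) =?= list(pair(int, tup3(S2, char, S2))).
Decompose io/1: tup3(list(float), list(int), list(float)) =?= S2.
Bind S2 := tup3(list(float), list(int), list(float)); substituting into the remaining equation gives: list(E) =?= list(pair(int, tup3(tup3(list(float), list(int), list(float)), char, tup3(list(float), list(int), list(float))))).
Decompose list/1: E =?= pair(int, tup3(tup3(list(float), list(int), list(float)), char, tup3(list(float), list(int), list(float)))).
Bind E := pair(int, tup3(tup3(list(float), list(int), list(float)), char, tup3(list(float), list(int), list(float)))).
MGU = { S2 := tup3(list(float), list(int), list(float)), E := pair(int, tup3(tup3(list(float), list(int), list(float)), char, tup3(list(float), list(int), list(float)))) }, so E := pair(int, tup3(tup3(list(float), list(int), list(float)), char, tup3(list(float), list(int), list(float)))).

pair(int, tup3(tup3(list(float), list(int), list(float)), char, tup3(list(float), list(int), list(float))))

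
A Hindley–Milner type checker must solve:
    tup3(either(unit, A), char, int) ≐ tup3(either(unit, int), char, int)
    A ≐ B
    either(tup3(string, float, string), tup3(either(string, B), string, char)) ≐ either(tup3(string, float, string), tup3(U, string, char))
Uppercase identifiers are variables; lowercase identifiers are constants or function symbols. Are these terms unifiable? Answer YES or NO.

Decompose tup3/3: either(unit, A) ≐ either(unit, int),  char ≐ char,  int ≐ int.
Decompose either/2: unit ≐ unit,  A ≐ int.
Delete trivial equation unit ≐ unit.
Bind A := int; substituting into the one remaining equation that mentions A gives: int ≐ B.
Delete trivial equation char ≐ char.
Delete trivial equation int ≐ int.
Bind B := int; substituting into the remaining equation gives: either(tup3(string, float, string), tup3(either(string, int), string, char)) ≐ either(tup3(string, float, string), tup3(U, string, char)).
Decompose either/2: tup3(string, float, string) ≐ tup3(string, float, string),  tup3(either(string, int), string, char) ≐ tup3(U, string, char).
Delete trivial equation tup3(string, float, string) ≐ tup3(string, float, string).
Decompose tup3/3: either(string, int) ≐ U,  string ≐ string,  char ≐ char.
Bind U := either(string, int); no other remaining equation mentions U.
Delete trivial equation string ≐ string.
Delete trivial equation char ≐ char.
No equations remain and no clash or occurs-check failure arose, so a unifier exists.

YES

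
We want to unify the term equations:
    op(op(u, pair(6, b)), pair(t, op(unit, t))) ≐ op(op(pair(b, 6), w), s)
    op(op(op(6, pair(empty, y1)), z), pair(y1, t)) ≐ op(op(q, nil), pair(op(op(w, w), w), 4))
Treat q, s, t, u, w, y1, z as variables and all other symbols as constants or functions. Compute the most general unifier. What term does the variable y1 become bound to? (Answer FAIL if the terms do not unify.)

Decompose op/2: op(u, pair(6, b)) ≐ op(pair(b, 6), w),  pair(t, op(unit, t)) ≐ s.
Decompose op/2: u ≐ pair(b, 6),  pair(6, b) ≐ w.
Bind u := pair(b, 6); no other remaining equation mentions u.
Bind w := pair(6, b); substituting into the one remaining equation that mentions w gives: op(op(op(6, pair(empty, y1)), z), pair(y1, t)) ≐ op(op(q, nil), pair(op(op(pair(6, b), pair(6, b)), pair(6, b)), 4)).
Bind s := pair(t, op(unit, t)); no other remaining equation mentions s.
Decompose op/2: op(op(6, pair(empty, y1)), z) ≐ op(q, nil),  pair(y1, t) ≐ pair(op(op(pair(6, b), pair(6, b)), pair(6, b)), 4).
Decompose op/2: op(6, pair(empty, y1)) ≐ q,  z ≐ nil.
Bind q := op(6, pair(empty, y1)); no other remaining equation mentions q.
Bind z := nil; no other remaining equation mentions z.
Decompose pair/2: y1 ≐ op(op(pair(6, b), pair(6, b)), pair(6, b)),  t ≐ 4.
Bind y1 := op(op(pair(6, b), pair(6, b)), pair(6, b)); no other remaining equation mentions y1. Substituting into the earlier binding gives q := op(6, pair(empty, op(op(pair(6, b), pair(6, b)), pair(6, b)))).
Bind t := 4. Substituting into the earlier binding gives s := pair(4, op(unit, 4)).
MGU = { u ↦ pair(b, 6), w ↦ pair(6, b), s ↦ pair(4, op(unit, 4)), q ↦ op(6, pair(empty, op(op(pair(6, b), pair(6, b)), pair(6, b)))), z ↦ nil, y1 ↦ op(op(pair(6, b), pair(6, b)), pair(6, b)), t ↦ 4 }, so y1 ↦ op(op(pair(6, b), pair(6, b)), pair(6, b)).

op(op(pair(6, b), pair(6, b)), pair(6, b))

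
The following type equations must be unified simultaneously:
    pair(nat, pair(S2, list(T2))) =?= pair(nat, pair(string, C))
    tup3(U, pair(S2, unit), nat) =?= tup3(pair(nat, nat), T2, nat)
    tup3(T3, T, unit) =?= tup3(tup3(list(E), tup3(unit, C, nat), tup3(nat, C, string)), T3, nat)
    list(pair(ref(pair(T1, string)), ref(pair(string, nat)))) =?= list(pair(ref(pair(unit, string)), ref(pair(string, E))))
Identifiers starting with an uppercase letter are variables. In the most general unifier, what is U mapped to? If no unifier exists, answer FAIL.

Decompose pair/2: nat =?= nat,  pair(S2, list(T2)) =?= pair(string, C).
Delete trivial equation nat =?= nat.
Decompose pair/2: S2 =?= string,  list(T2) =?= C.
Bind S2 := string; substituting into the one remaining equation that mentions S2 gives: tup3(U, pair(string, unit), nat) =?= tup3(pair(nat, nat), T2, nat).
Bind C := list(T2); substituting into the one remaining equation that mentions C gives: tup3(T3, T, unit) =?= tup3(tup3(list(E), tup3(unit, list(T2), nat), tup3(nat, list(T2), string)), T3, nat).
Decompose tup3/3: U =?= pair(nat, nat),  pair(string, unit) =?= T2,  nat =?= nat.
Bind U := pair(nat, nat); no other remaining equation mentions U.
Bind T2 := pair(string, unit); substituting into the one remaining equation that mentions T2 gives: tup3(T3, T, unit) =?= tup3(tup3(list(E), tup3(unit, list(pair(string, unit)), nat), tup3(nat, list(pair(string, unit)), string)), T3, nat). Substituting into the earlier binding gives C := list(pair(string, unit)).
Delete trivial equation nat =?= nat.
Decompose tup3/3: T3 =?= tup3(list(E), tup3(unit, list(pair(string, unit)), nat), tup3(nat, list(pair(string, unit)), string)),  T =?= T3,  unit =?= nat.
Bind T3 := tup3(list(E), tup3(unit, list(pair(string, unit)), nat), tup3(nat, list(pair(string, unit)), string)); substituting into the one remaining equation that mentions T3 gives: T =?= tup3(list(E), tup3(unit, list(pair(string, unit)), nat), tup3(nat, list(pair(string, unit)), string)).
Bind T := tup3(list(E), tup3(unit, list(pair(string, unit)), nat), tup3(nat, list(pair(string, unit)), string)); no other remaining equation mentions T.
Clash: constants unit and nat differ; no unifier exists.

FAIL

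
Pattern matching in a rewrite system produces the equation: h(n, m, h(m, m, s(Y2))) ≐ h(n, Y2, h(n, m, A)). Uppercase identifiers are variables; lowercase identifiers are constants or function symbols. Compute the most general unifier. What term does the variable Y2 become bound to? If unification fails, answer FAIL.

FAIL

Decompose h/3: n ≐ n,  m ≐ Y2,  h(m, m, s(Y2)) ≐ h(n, m, A).
Delete trivial equation n ≐ n.
Bind Y2 := m; substituting into the remaining equation gives: h(m, m, s(m)) ≐ h(n, m, A).
Decompose h/3: m ≐ n,  m ≐ m,  s(m) ≐ A.
Clash: constants m and n differ; no unifier exists.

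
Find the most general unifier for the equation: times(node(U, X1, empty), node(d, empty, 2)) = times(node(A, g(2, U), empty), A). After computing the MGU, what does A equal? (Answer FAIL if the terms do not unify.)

Decompose times/2: node(U, X1, empty) = node(A, g(2, U), empty),  node(d, empty, 2) = A.
Decompose node/3: U = A,  X1 = g(2, U),  empty = empty.
Bind U := A; substituting into the one remaining equation that mentions U gives: X1 = g(2, A).
Bind X1 := g(2, A); no other remaining equation mentions X1.
Delete trivial equation empty = empty.
Bind A := node(d, empty, 2). Substituting into the earlier bindings gives U := node(d, empty, 2), X1 := g(2, node(d, empty, 2)).
MGU = { U := node(d, empty, 2), X1 := g(2, node(d, empty, 2)), A := node(d, empty, 2) }, so A := node(d, empty, 2).

node(d, empty, 2)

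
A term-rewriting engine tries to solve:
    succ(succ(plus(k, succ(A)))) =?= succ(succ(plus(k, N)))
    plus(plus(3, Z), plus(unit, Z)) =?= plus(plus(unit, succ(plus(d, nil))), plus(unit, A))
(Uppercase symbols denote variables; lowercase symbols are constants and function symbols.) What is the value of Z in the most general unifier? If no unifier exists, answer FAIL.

FAIL

Decompose succ/1: succ(plus(k, succ(A))) =?= succ(plus(k, N)).
Decompose succ/1: plus(k, succ(A)) =?= plus(k, N).
Decompose plus/2: k =?= k,  succ(A) =?= N.
Delete trivial equation k =?= k.
Bind N := succ(A); no other remaining equation mentions N.
Decompose plus/2: plus(3, Z) =?= plus(unit, succ(plus(d, nil))),  plus(unit, Z) =?= plus(unit, A).
Decompose plus/2: 3 =?= unit,  Z =?= succ(plus(d, nil)).
Clash: constants 3 and unit differ; no unifier exists.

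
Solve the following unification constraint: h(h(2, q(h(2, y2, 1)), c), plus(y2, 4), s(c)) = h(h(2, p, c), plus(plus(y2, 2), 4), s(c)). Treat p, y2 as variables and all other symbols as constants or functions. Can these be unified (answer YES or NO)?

NO

Decompose h/3: h(2, q(h(2, y2, 1)), c) = h(2, p, c),  plus(y2, 4) = plus(plus(y2, 2), 4),  s(c) = s(c).
Decompose h/3: 2 = 2,  q(h(2, y2, 1)) = p,  c = c.
Delete trivial equation 2 = 2.
Bind p := q(h(2, y2, 1)); no other remaining equation mentions p.
Delete trivial equation c = c.
Decompose plus/2: y2 = plus(y2, 2),  4 = 4.
Occurs check fails: y2 occurs in plus(y2, 2); the equation y2 = plus(y2, 2) has no finite solution.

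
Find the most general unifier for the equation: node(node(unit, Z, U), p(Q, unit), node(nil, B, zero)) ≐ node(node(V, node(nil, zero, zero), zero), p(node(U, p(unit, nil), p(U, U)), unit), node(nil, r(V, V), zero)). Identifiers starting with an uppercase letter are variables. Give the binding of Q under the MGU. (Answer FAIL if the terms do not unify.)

node(zero, p(unit, nil), p(zero, zero))

Decompose node/3: node(unit, Z, U) ≐ node(V, node(nil, zero, zero), zero),  p(Q, unit) ≐ p(node(U, p(unit, nil), p(U, U)), unit),  node(nil, B, zero) ≐ node(nil, r(V, V), zero).
Decompose node/3: unit ≐ V,  Z ≐ node(nil, zero, zero),  U ≐ zero.
Bind V := unit; substituting into the one remaining equation that mentions V gives: node(nil, B, zero) ≐ node(nil, r(unit, unit), zero).
Bind Z := node(nil, zero, zero); no other remaining equation mentions Z.
Bind U := zero; substituting into the one remaining equation that mentions U gives: p(Q, unit) ≐ p(node(zero, p(unit, nil), p(zero, zero)), unit).
Decompose p/2: Q ≐ node(zero, p(unit, nil), p(zero, zero)),  unit ≐ unit.
Bind Q := node(zero, p(unit, nil), p(zero, zero)); no other remaining equation mentions Q.
Delete trivial equation unit ≐ unit.
Decompose node/3: nil ≐ nil,  B ≐ r(unit, unit),  zero ≐ zero.
Delete trivial equation nil ≐ nil.
Bind B := r(unit, unit); no other remaining equation mentions B.
Delete trivial equation zero ≐ zero.
MGU = { V -> unit, Z -> node(nil, zero, zero), U -> zero, Q -> node(zero, p(unit, nil), p(zero, zero)), B -> r(unit, unit) }, so Q -> node(zero, p(unit, nil), p(zero, zero)).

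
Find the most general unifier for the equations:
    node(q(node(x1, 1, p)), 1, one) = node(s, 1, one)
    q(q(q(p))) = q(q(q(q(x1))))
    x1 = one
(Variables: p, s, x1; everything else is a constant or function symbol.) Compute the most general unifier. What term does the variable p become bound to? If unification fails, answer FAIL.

q(one)

Decompose node/3: q(node(x1, 1, p)) = s,  1 = 1,  one = one.
Bind s := q(node(x1, 1, p)); no other remaining equation mentions s.
Delete trivial equation 1 = 1.
Delete trivial equation one = one.
Decompose q/1: q(q(p)) = q(q(q(x1))).
Decompose q/1: q(p) = q(q(x1)).
Decompose q/1: p = q(x1).
Bind p := q(x1); no other remaining equation mentions p. Substituting into the earlier binding gives s := q(node(x1, 1, q(x1))).
Bind x1 := one. Substituting into the earlier bindings gives s := q(node(one, 1, q(one))), p := q(one).
MGU = { s := q(node(one, 1, q(one))), p := q(one), x1 := one }, so p := q(one).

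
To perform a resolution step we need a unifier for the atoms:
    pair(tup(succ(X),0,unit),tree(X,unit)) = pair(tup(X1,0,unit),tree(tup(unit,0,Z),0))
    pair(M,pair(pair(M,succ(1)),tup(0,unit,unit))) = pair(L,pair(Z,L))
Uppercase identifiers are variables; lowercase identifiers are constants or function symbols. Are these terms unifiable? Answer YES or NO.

Decompose pair/2: tup(succ(X),0,unit) = tup(X1,0,unit),  tree(X,unit) = tree(tup(unit,0,Z),0).
Decompose tup/3: succ(X) = X1,  0 = 0,  unit = unit.
Bind X1 := succ(X); no other remaining equation mentions X1.
Delete trivial equation 0 = 0.
Delete trivial equation unit = unit.
Decompose tree/2: X = tup(unit,0,Z),  unit = 0.
Bind X := tup(unit,0,Z); no other remaining equation mentions X. Substituting into the earlier binding gives X1 := succ(tup(unit,0,Z)).
Clash: constants unit and 0 differ; no unifier exists.

NO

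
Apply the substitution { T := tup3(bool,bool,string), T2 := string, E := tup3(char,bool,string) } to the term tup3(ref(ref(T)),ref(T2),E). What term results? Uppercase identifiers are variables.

tup3(ref(ref(tup3(bool,bool,string))),ref(string),tup3(char,bool,string))

Replace each occurrence of T with tup3(bool,bool,string).
Replace each occurrence of T2 with string.
Replace each occurrence of E with tup3(char,bool,string).
Result: tup3(ref(ref(tup3(bool,bool,string))),ref(string),tup3(char,bool,string)).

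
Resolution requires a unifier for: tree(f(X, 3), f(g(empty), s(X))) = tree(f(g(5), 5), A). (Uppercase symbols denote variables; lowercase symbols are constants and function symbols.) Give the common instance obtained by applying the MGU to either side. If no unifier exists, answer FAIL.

FAIL

Decompose tree/2: f(X, 3) = f(g(5), 5),  f(g(empty), s(X)) = A.
Decompose f/2: X = g(5),  3 = 5.
Bind X := g(5); substituting into the one remaining equation that mentions X gives: f(g(empty), s(g(5))) = A.
Clash: constants 3 and 5 differ; no unifier exists.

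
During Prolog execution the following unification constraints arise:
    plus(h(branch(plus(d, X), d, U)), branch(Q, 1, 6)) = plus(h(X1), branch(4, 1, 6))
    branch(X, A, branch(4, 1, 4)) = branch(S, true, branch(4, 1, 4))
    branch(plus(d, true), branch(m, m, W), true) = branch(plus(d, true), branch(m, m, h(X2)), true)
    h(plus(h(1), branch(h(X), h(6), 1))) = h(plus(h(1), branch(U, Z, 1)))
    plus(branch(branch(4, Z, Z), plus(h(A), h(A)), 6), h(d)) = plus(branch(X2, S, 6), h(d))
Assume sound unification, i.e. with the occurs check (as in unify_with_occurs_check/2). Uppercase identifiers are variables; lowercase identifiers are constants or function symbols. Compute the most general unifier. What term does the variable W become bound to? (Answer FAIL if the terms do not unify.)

Decompose plus/2: h(branch(plus(d, X), d, U)) = h(X1),  branch(Q, 1, 6) = branch(4, 1, 6).
Decompose h/1: branch(plus(d, X), d, U) = X1.
Bind X1 := branch(plus(d, X), d, U); no other remaining equation mentions X1.
Decompose branch/3: Q = 4,  1 = 1,  6 = 6.
Bind Q := 4; no other remaining equation mentions Q.
Delete trivial equation 1 = 1.
Delete trivial equation 6 = 6.
Decompose branch/3: X = S,  A = true,  branch(4, 1, 4) = branch(4, 1, 4).
Bind X := S; substituting into the one remaining equation that mentions X gives: h(plus(h(1), branch(h(S), h(6), 1))) = h(plus(h(1), branch(U, Z, 1))). Substituting into the earlier binding gives X1 := branch(plus(d, S), d, U).
Bind A := true; substituting into the one remaining equation that mentions A gives: plus(branch(branch(4, Z, Z), plus(h(true), h(true)), 6), h(d)) = plus(branch(X2, S, 6), h(d)).
Delete trivial equation branch(4, 1, 4) = branch(4, 1, 4).
Decompose branch/3: plus(d, true) = plus(d, true),  branch(m, m, W) = branch(m, m, h(X2)),  true = true.
Delete trivial equation plus(d, true) = plus(d, true).
Decompose branch/3: m = m,  m = m,  W = h(X2).
Delete trivial equation m = m.
Delete trivial equation m = m.
Bind W := h(X2); no other remaining equation mentions W.
Delete trivial equation true = true.
Decompose h/1: plus(h(1), branch(h(S), h(6), 1)) = plus(h(1), branch(U, Z, 1)).
Decompose plus/2: h(1) = h(1),  branch(h(S), h(6), 1) = branch(U, Z, 1).
Delete trivial equation h(1) = h(1).
Decompose branch/3: h(S) = U,  h(6) = Z,  1 = 1.
Bind U := h(S); no other remaining equation mentions U. Substituting into the earlier binding gives X1 := branch(plus(d, S), d, h(S)).
Bind Z := h(6); substituting into the one remaining equation that mentions Z gives: plus(branch(branch(4, h(6), h(6)), plus(h(true), h(true)), 6), h(d)) = plus(branch(X2, S, 6), h(d)).
Delete trivial equation 1 = 1.
Decompose plus/2: branch(branch(4, h(6), h(6)), plus(h(true), h(true)), 6) = branch(X2, S, 6),  h(d) = h(d).
Decompose branch/3: branch(4, h(6), h(6)) = X2,  plus(h(true), h(true)) = S,  6 = 6.
Bind X2 := branch(4, h(6), h(6)); no other remaining equation mentions X2. Substituting into the earlier binding gives W := h(branch(4, h(6), h(6))).
Bind S := plus(h(true), h(true)); no other remaining equation mentions S. Substituting into the earlier bindings gives X1 := branch(plus(d, plus(h(true), h(true))), d, h(plus(h(true), h(true)))), X := plus(h(true), h(true)), U := h(plus(h(true), h(true))).
Delete trivial equation 6 = 6.
Delete trivial equation h(d) = h(d).
MGU = { X1 = branch(plus(d, plus(h(true), h(true))), d, h(plus(h(true), h(true)))), Q = 4, X = plus(h(true), h(true)), A = true, W = h(branch(4, h(6), h(6))), U = h(plus(h(true), h(true))), Z = h(6), X2 = branch(4, h(6), h(6)), S = plus(h(true), h(true)) }, so W = h(branch(4, h(6), h(6))).

h(branch(4, h(6), h(6)))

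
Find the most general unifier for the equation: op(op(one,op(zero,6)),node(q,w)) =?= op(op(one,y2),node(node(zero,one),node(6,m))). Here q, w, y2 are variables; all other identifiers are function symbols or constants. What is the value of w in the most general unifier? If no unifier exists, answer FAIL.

node(6,m)

Decompose op/2: op(one,op(zero,6)) =?= op(one,y2),  node(q,w) =?= node(node(zero,one),node(6,m)).
Decompose op/2: one =?= one,  op(zero,6) =?= y2.
Delete trivial equation one =?= one.
Bind y2 := op(zero,6); no other remaining equation mentions y2.
Decompose node/2: q =?= node(zero,one),  w =?= node(6,m).
Bind q := node(zero,one); no other remaining equation mentions q.
Bind w := node(6,m).
MGU = { y2 ↦ op(zero,6), q ↦ node(zero,one), w ↦ node(6,m) }, so w ↦ node(6,m).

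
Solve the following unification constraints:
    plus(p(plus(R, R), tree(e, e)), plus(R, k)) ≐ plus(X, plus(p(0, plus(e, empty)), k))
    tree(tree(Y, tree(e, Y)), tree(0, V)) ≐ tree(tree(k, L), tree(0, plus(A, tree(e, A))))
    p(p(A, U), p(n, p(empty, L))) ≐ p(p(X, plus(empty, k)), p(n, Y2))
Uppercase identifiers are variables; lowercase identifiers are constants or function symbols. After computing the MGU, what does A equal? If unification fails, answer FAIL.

p(plus(p(0, plus(e, empty)), p(0, plus(e, empty))), tree(e, e))

Decompose plus/2: p(plus(R, R), tree(e, e)) ≐ X,  plus(R, k) ≐ plus(p(0, plus(e, empty)), k).
Bind X := p(plus(R, R), tree(e, e)); substituting into the one remaining equation that mentions X gives: p(p(A, U), p(n, p(empty, L))) ≐ p(p(p(plus(R, R), tree(e, e)), plus(empty, k)), p(n, Y2)).
Decompose plus/2: R ≐ p(0, plus(e, empty)),  k ≐ k.
Bind R := p(0, plus(e, empty)); substituting into the one remaining equation that mentions R gives: p(p(A, U), p(n, p(empty, L))) ≐ p(p(p(plus(p(0, plus(e, empty)), p(0, plus(e, empty))), tree(e, e)), plus(empty, k)), p(n, Y2)). Substituting into the earlier binding gives X := p(plus(p(0, plus(e, empty)), p(0, plus(e, empty))), tree(e, e)).
Delete trivial equation k ≐ k.
Decompose tree/2: tree(Y, tree(e, Y)) ≐ tree(k, L),  tree(0, V) ≐ tree(0, plus(A, tree(e, A))).
Decompose tree/2: Y ≐ k,  tree(e, Y) ≐ L.
Bind Y := k; substituting into the one remaining equation that mentions Y gives: tree(e, k) ≐ L.
Bind L := tree(e, k); substituting into the one remaining equation that mentions L gives: p(p(A, U), p(n, p(empty, tree(e, k)))) ≐ p(p(p(plus(p(0, plus(e, empty)), p(0, plus(e, empty))), tree(e, e)), plus(empty, k)), p(n, Y2)).
Decompose tree/2: 0 ≐ 0,  V ≐ plus(A, tree(e, A)).
Delete trivial equation 0 ≐ 0.
Bind V := plus(A, tree(e, A)); no other remaining equation mentions V.
Decompose p/2: p(A, U) ≐ p(p(plus(p(0, plus(e, empty)), p(0, plus(e, empty))), tree(e, e)), plus(empty, k)),  p(n, p(empty, tree(e, k))) ≐ p(n, Y2).
Decompose p/2: A ≐ p(plus(p(0, plus(e, empty)), p(0, plus(e, empty))), tree(e, e)),  U ≐ plus(empty, k).
Bind A := p(plus(p(0, plus(e, empty)), p(0, plus(e, empty))), tree(e, e)); no other remaining equation mentions A. Substituting into the earlier binding gives V := plus(p(plus(p(0, plus(e, empty)), p(0, plus(e, empty))), tree(e, e)), tree(e, p(plus(p(0, plus(e, empty)), p(0, plus(e, empty))), tree(e, e)))).
Bind U := plus(empty, k); no other remaining equation mentions U.
Decompose p/2: n ≐ n,  p(empty, tree(e, k)) ≐ Y2.
Delete trivial equation n ≐ n.
Bind Y2 := p(empty, tree(e, k)).
MGU = { X := p(plus(p(0, plus(e, empty)), p(0, plus(e, empty))), tree(e, e)), R := p(0, plus(e, empty)), Y := k, L := tree(e, k), V := plus(p(plus(p(0, plus(e, empty)), p(0, plus(e, empty))), tree(e, e)), tree(e, p(plus(p(0, plus(e, empty)), p(0, plus(e, empty))), tree(e, e)))), A := p(plus(p(0, plus(e, empty)), p(0, plus(e, empty))), tree(e, e)), U := plus(empty, k), Y2 := p(empty, tree(e, k)) }, so A := p(plus(p(0, plus(e, empty)), p(0, plus(e, empty))), tree(e, e)).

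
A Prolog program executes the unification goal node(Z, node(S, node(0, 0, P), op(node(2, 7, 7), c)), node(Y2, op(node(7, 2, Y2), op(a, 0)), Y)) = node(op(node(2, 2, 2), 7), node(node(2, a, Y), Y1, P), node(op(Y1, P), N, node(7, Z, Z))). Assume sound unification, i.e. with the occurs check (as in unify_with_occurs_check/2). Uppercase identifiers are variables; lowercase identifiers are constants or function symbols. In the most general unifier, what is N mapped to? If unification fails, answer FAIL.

op(node(7, 2, op(node(0, 0, op(node(2, 7, 7), c)), op(node(2, 7, 7), c))), op(a, 0))

Decompose node/3: Z = op(node(2, 2, 2), 7),  node(S, node(0, 0, P), op(node(2, 7, 7), c)) = node(node(2, a, Y), Y1, P),  node(Y2, op(node(7, 2, Y2), op(a, 0)), Y) = node(op(Y1, P), N, node(7, Z, Z)).
Bind Z := op(node(2, 2, 2), 7); substituting into the one remaining equation that mentions Z gives: node(Y2, op(node(7, 2, Y2), op(a, 0)), Y) = node(op(Y1, P), N, node(7, op(node(2, 2, 2), 7), op(node(2, 2, 2), 7))).
Decompose node/3: S = node(2, a, Y),  node(0, 0, P) = Y1,  op(node(2, 7, 7), c) = P.
Bind S := node(2, a, Y); no other remaining equation mentions S.
Bind Y1 := node(0, 0, P); substituting into the one remaining equation that mentions Y1 gives: node(Y2, op(node(7, 2, Y2), op(a, 0)), Y) = node(op(node(0, 0, P), P), N, node(7, op(node(2, 2, 2), 7), op(node(2, 2, 2), 7))).
Bind P := op(node(2, 7, 7), c); substituting into the remaining equation gives: node(Y2, op(node(7, 2, Y2), op(a, 0)), Y) = node(op(node(0, 0, op(node(2, 7, 7), c)), op(node(2, 7, 7), c)), N, node(7, op(node(2, 2, 2), 7), op(node(2, 2, 2), 7))). Substituting into the earlier binding gives Y1 := node(0, 0, op(node(2, 7, 7), c)).
Decompose node/3: Y2 = op(node(0, 0, op(node(2, 7, 7), c)), op(node(2, 7, 7), c)),  op(node(7, 2, Y2), op(a, 0)) = N,  Y = node(7, op(node(2, 2, 2), 7), op(node(2, 2, 2), 7)).
Bind Y2 := op(node(0, 0, op(node(2, 7, 7), c)), op(node(2, 7, 7), c)); substituting into the one remaining equation that mentions Y2 gives: op(node(7, 2, op(node(0, 0, op(node(2, 7, 7), c)), op(node(2, 7, 7), c))), op(a, 0)) = N.
Bind N := op(node(7, 2, op(node(0, 0, op(node(2, 7, 7), c)), op(node(2, 7, 7), c))), op(a, 0)); no other remaining equation mentions N.
Bind Y := node(7, op(node(2, 2, 2), 7), op(node(2, 2, 2), 7)). Substituting into the earlier binding gives S := node(2, a, node(7, op(node(2, 2, 2), 7), op(node(2, 2, 2), 7))).
MGU = { Z -> op(node(2, 2, 2), 7), S -> node(2, a, node(7, op(node(2, 2, 2), 7), op(node(2, 2, 2), 7))), Y1 -> node(0, 0, op(node(2, 7, 7), c)), P -> op(node(2, 7, 7), c), Y2 -> op(node(0, 0, op(node(2, 7, 7), c)), op(node(2, 7, 7), c)), N -> op(node(7, 2, op(node(0, 0, op(node(2, 7, 7), c)), op(node(2, 7, 7), c))), op(a, 0)), Y -> node(7, op(node(2, 2, 2), 7), op(node(2, 2, 2), 7)) }, so N -> op(node(7, 2, op(node(0, 0, op(node(2, 7, 7), c)), op(node(2, 7, 7), c))), op(a, 0)).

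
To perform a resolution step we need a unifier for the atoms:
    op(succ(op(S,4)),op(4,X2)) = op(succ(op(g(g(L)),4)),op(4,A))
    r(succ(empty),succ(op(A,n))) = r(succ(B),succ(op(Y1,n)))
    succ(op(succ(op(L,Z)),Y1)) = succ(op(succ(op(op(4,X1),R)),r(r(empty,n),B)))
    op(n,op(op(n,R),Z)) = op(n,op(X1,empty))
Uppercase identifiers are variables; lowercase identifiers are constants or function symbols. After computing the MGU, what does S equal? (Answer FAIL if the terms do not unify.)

g(g(op(4,op(n,empty))))

Decompose op/2: succ(op(S,4)) = succ(op(g(g(L)),4)),  op(4,X2) = op(4,A).
Decompose succ/1: op(S,4) = op(g(g(L)),4).
Decompose op/2: S = g(g(L)),  4 = 4.
Bind S := g(g(L)); no other remaining equation mentions S.
Delete trivial equation 4 = 4.
Decompose op/2: 4 = 4,  X2 = A.
Delete trivial equation 4 = 4.
Bind X2 := A; no other remaining equation mentions X2.
Decompose r/2: succ(empty) = succ(B),  succ(op(A,n)) = succ(op(Y1,n)).
Decompose succ/1: empty = B.
Bind B := empty; substituting into the one remaining equation that mentions B gives: succ(op(succ(op(L,Z)),Y1)) = succ(op(succ(op(op(4,X1),R)),r(r(empty,n),empty))).
Decompose succ/1: op(A,n) = op(Y1,n).
Decompose op/2: A = Y1,  n = n.
Bind A := Y1; no other remaining equation mentions A. Substituting into the earlier binding gives X2 := Y1.
Delete trivial equation n = n.
Decompose succ/1: op(succ(op(L,Z)),Y1) = op(succ(op(op(4,X1),R)),r(r(empty,n),empty)).
Decompose op/2: succ(op(L,Z)) = succ(op(op(4,X1),R)),  Y1 = r(r(empty,n),empty).
Decompose succ/1: op(L,Z) = op(op(4,X1),R).
Decompose op/2: L = op(4,X1),  Z = R.
Bind L := op(4,X1); no other remaining equation mentions L. Substituting into the earlier binding gives S := g(g(op(4,X1))).
Bind Z := R; substituting into the one remaining equation that mentions Z gives: op(n,op(op(n,R),R)) = op(n,op(X1,empty)).
Bind Y1 := r(r(empty,n),empty); no other remaining equation mentions Y1. Substituting into the earlier bindings gives X2 := r(r(empty,n),empty), A := r(r(empty,n),empty).
Decompose op/2: n = n,  op(op(n,R),R) = op(X1,empty).
Delete trivial equation n = n.
Decompose op/2: op(n,R) = X1,  R = empty.
Bind X1 := op(n,R); no other remaining equation mentions X1. Substituting into the earlier bindings gives S := g(g(op(4,op(n,R)))), L := op(4,op(n,R)).
Bind R := empty. Substituting into the earlier bindings gives S := g(g(op(4,op(n,empty)))), L := op(4,op(n,empty)), Z := empty, X1 := op(n,empty).
MGU = { S ↦ g(g(op(4,op(n,empty)))), X2 ↦ r(r(empty,n),empty), B ↦ empty, A ↦ r(r(empty,n),empty), L ↦ op(4,op(n,empty)), Z ↦ empty, Y1 ↦ r(r(empty,n),empty), X1 ↦ op(n,empty), R ↦ empty }, so S ↦ g(g(op(4,op(n,empty)))).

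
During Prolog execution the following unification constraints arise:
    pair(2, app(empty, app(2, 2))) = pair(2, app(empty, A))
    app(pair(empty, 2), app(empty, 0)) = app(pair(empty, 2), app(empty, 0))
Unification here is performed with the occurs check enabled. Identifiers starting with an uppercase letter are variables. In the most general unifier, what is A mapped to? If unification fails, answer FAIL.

Decompose pair/2: 2 = 2,  app(empty, app(2, 2)) = app(empty, A).
Delete trivial equation 2 = 2.
Decompose app/2: empty = empty,  app(2, 2) = A.
Delete trivial equation empty = empty.
Bind A := app(2, 2); no other remaining equation mentions A.
Delete trivial equation app(pair(empty, 2), app(empty, 0)) = app(pair(empty, 2), app(empty, 0)).
MGU = { A -> app(2, 2) }, so A -> app(2, 2).

app(2, 2)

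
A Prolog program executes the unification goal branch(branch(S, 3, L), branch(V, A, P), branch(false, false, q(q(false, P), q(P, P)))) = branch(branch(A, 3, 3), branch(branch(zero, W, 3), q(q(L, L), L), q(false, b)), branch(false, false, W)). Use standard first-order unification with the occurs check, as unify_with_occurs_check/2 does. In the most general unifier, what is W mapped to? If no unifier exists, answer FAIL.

Decompose branch/3: branch(S, 3, L) = branch(A, 3, 3),  branch(V, A, P) = branch(branch(zero, W, 3), q(q(L, L), L), q(false, b)),  branch(false, false, q(q(false, P), q(P, P))) = branch(false, false, W).
Decompose branch/3: S = A,  3 = 3,  L = 3.
Bind S := A; no other remaining equation mentions S.
Delete trivial equation 3 = 3.
Bind L := 3; substituting into the one remaining equation that mentions L gives: branch(V, A, P) = branch(branch(zero, W, 3), q(q(3, 3), 3), q(false, b)).
Decompose branch/3: V = branch(zero, W, 3),  A = q(q(3, 3), 3),  P = q(false, b).
Bind V := branch(zero, W, 3); no other remaining equation mentions V.
Bind A := q(q(3, 3), 3); no other remaining equation mentions A. Substituting into the earlier binding gives S := q(q(3, 3), 3).
Bind P := q(false, b); substituting into the remaining equation gives: branch(false, false, q(q(false, q(false, b)), q(q(false, b), q(false, b)))) = branch(false, false, W).
Decompose branch/3: false = false,  false = false,  q(q(false, q(false, b)), q(q(false, b), q(false, b))) = W.
Delete trivial equation false = false.
Delete trivial equation false = false.
Bind W := q(q(false, q(false, b)), q(q(false, b), q(false, b))). Substituting into the earlier binding gives V := branch(zero, q(q(false, q(false, b)), q(q(false, b), q(false, b))), 3).
MGU = { S -> q(q(3, 3), 3), L -> 3, V -> branch(zero, q(q(false, q(false, b)), q(q(false, b), q(false, b))), 3), A -> q(q(3, 3), 3), P -> q(false, b), W -> q(q(false, q(false, b)), q(q(false, b), q(false, b))) }, so W -> q(q(false, q(false, b)), q(q(false, b), q(false, b))).

q(q(false, q(false, b)), q(q(false, b), q(false, b)))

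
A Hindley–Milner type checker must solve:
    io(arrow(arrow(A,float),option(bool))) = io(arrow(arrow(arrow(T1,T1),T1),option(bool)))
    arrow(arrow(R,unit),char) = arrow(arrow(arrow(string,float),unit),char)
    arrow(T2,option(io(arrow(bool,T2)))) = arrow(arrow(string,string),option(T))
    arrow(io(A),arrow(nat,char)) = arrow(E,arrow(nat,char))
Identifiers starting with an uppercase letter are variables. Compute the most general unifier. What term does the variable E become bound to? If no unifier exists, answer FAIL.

io(arrow(float,float))

Decompose io/1: arrow(arrow(A,float),option(bool)) = arrow(arrow(arrow(T1,T1),T1),option(bool)).
Decompose arrow/2: arrow(A,float) = arrow(arrow(T1,T1),T1),  option(bool) = option(bool).
Decompose arrow/2: A = arrow(T1,T1),  float = T1.
Bind A := arrow(T1,T1); substituting into the one remaining equation that mentions A gives: arrow(io(arrow(T1,T1)),arrow(nat,char)) = arrow(E,arrow(nat,char)).
Bind T1 := float; substituting into the one remaining equation that mentions T1 gives: arrow(io(arrow(float,float)),arrow(nat,char)) = arrow(E,arrow(nat,char)). Substituting into the earlier binding gives A := arrow(float,float).
Delete trivial equation option(bool) = option(bool).
Decompose arrow/2: arrow(R,unit) = arrow(arrow(string,float),unit),  char = char.
Decompose arrow/2: R = arrow(string,float),  unit = unit.
Bind R := arrow(string,float); no other remaining equation mentions R.
Delete trivial equation unit = unit.
Delete trivial equation char = char.
Decompose arrow/2: T2 = arrow(string,string),  option(io(arrow(bool,T2))) = option(T).
Bind T2 := arrow(string,string); substituting into the one remaining equation that mentions T2 gives: option(io(arrow(bool,arrow(string,string)))) = option(T).
Decompose option/1: io(arrow(bool,arrow(string,string))) = T.
Bind T := io(arrow(bool,arrow(string,string))); no other remaining equation mentions T.
Decompose arrow/2: io(arrow(float,float)) = E,  arrow(nat,char) = arrow(nat,char).
Bind E := io(arrow(float,float)); no other remaining equation mentions E.
Delete trivial equation arrow(nat,char) = arrow(nat,char).
MGU = { A ↦ arrow(float,float), T1 ↦ float, R ↦ arrow(string,float), T2 ↦ arrow(string,string), T ↦ io(arrow(bool,arrow(string,string))), E ↦ io(arrow(float,float)) }, so E ↦ io(arrow(float,float)).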